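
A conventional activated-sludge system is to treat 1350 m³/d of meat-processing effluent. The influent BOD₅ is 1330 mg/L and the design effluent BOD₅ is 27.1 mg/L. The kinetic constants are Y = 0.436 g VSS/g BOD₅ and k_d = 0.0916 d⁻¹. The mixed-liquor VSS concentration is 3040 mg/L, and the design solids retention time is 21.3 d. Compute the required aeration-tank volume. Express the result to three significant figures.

V ≈ 1820 m³

Rearranging the biomass balance for a CMAS with decay, V = Y·Q·ΔS·θ_c / [X·(1+k_d θ_c)] = 0.436 × 1350 × (1330 − 27.1) × 21.3 / [3040 × (1 + 0.0916 × 21.3)] = 1.63×10^7 / 8971 = 1821 m³.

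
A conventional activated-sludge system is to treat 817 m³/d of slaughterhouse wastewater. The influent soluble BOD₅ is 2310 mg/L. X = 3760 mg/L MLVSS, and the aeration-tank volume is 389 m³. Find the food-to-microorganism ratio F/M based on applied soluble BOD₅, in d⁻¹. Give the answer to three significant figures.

Food-to-microorganism ratio F/M = Q S₀ / (V X) = 817 × 2310 / (389.0 × 3760) = 1.290 d⁻¹.

F/M ≈ 1.29 d⁻¹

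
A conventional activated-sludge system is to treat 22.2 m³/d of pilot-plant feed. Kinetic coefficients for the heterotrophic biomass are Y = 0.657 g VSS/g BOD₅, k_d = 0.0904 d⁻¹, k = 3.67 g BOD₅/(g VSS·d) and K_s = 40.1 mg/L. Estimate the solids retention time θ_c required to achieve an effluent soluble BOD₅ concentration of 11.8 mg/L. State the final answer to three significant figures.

θ_c ≈ 2.18 d

At the target effluent, Y k S/(K_s+S) = 0.657×3.67×11.8/51.90 = 0.5482 d⁻¹.
1/θ_c = 0.5482 − 0.0904 = 0.4578 d⁻¹, so θ_c = 2.184 d.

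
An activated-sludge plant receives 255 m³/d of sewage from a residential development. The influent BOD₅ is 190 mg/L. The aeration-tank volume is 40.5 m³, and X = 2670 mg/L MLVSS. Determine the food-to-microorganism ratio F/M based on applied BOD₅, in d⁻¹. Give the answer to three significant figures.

F/M ≈ 0.448 d⁻¹

F/M = Q·S₀ / (V·X) = 255 × 190 / (40.50 × 2670) = 0.4481 g BOD₅·(g VSS·d)⁻¹.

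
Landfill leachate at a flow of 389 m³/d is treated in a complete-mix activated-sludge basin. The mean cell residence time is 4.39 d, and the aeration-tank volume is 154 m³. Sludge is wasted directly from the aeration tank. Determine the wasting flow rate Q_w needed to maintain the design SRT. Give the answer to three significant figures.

Q_w ≈ 35.1 m³/d

For wasting at MLVSS concentration, Q_w = V/θ_c = 154.0/4.39 = 35.08 m³/d.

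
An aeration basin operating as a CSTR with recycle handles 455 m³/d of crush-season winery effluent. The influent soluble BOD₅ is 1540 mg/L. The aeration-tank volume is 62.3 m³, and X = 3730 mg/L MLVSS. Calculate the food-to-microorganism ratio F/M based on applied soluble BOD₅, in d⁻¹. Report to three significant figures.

F/M ≈ 3.02 d⁻¹

Food-to-microorganism ratio F/M = Q S₀ / (V X) = 455 × 1540 / (62.30 × 3730) = 3.015 d⁻¹.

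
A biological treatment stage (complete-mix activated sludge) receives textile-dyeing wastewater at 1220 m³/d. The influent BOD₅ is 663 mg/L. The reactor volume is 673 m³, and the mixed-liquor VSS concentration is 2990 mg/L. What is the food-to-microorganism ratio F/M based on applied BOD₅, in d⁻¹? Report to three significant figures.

Food-to-microorganism ratio F/M = Q S₀ / (V X) = 1220 × 663 / (673.0 × 2990) = 0.4020 d⁻¹.

F/M ≈ 0.402 d⁻¹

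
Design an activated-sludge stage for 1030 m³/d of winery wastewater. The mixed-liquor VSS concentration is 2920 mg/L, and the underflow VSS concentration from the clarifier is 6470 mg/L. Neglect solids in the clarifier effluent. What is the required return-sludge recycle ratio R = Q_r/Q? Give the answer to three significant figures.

Mass balance around the secondary clarifier (neglecting effluent solids): R = X / (X_r − X) = 2920 / (6470 − 2920) = 0.8225.

R ≈ 0.823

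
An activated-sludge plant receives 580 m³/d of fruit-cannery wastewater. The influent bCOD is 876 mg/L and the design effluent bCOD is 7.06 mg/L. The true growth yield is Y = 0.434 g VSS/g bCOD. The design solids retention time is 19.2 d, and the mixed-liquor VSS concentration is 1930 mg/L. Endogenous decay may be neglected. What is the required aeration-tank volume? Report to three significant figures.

V ≈ 2180 m³

With k_d = 0 the design equation reduces to V = Y Q (S₀−S) θ_c / X = 0.434 × 580 × (876 − 7.06) × 19.2 / 1930 = 2176 m³.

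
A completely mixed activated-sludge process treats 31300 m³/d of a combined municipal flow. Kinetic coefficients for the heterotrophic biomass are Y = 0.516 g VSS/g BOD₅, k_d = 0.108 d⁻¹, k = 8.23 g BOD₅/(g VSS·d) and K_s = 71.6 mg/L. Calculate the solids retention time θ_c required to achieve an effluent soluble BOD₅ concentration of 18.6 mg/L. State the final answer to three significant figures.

θ_c ≈ 1.30 d

From 1/θ_c = Y·k·S/(K_s + S) − k_d: Y·k·S/(K_s+S) = 0.516 × 8.23 × 18.6 / (71.6 + 18.6) = 0.8757 d⁻¹.
1/θ_c = 0.8757 − 0.108 = 0.7677 d⁻¹, so θ_c = 1.303 d.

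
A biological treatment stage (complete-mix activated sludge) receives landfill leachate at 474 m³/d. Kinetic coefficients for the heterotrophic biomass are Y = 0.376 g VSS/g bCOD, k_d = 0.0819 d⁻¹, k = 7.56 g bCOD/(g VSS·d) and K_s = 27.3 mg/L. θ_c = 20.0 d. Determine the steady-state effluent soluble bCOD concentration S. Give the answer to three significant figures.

Effluent substrate depends only on kinetics and SRT: S = K_s(1 + k_d θ_c) / [θ_c(Yk − k_d) − 1] = 27.3 × (1 + 0.0819 × 20.0) / [20.0 × (0.376 × 7.56 − 0.0819) − 1] = 72.02 / 54.21 = 1.328 mg/L.

S ≈ 1.33 mg/L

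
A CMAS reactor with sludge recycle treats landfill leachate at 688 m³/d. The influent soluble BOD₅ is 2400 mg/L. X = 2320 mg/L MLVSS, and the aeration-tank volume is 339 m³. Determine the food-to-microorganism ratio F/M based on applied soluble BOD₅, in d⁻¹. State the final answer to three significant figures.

Food-to-microorganism ratio F/M = Q S₀ / (V X) = 688 × 2400 / (339.0 × 2320) = 2.099 d⁻¹.

F/M ≈ 2.10 d⁻¹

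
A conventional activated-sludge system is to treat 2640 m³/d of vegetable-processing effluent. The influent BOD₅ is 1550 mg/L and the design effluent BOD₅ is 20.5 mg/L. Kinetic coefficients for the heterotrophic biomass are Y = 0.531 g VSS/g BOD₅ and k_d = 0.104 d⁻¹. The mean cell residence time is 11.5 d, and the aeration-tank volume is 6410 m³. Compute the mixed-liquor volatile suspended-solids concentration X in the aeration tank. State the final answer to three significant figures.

X ≈ 1750 mg/L

From V·X·(1 + k_d·θ_c) = Y·Q·(S₀ − S)·θ_c: X = 0.531 × 2640 × (1550 − 20.5) × 11.5 / [6410 × (1 + 0.104 × 11.5)] = 1752 mg/L.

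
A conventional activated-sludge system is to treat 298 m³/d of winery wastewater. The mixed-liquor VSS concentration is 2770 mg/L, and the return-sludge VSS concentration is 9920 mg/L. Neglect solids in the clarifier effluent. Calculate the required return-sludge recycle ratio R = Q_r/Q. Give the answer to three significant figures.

R = Q_r/Q = X/(X_r − X) = 2770 / (9920 − 2770) = 0.3874.

R ≈ 0.387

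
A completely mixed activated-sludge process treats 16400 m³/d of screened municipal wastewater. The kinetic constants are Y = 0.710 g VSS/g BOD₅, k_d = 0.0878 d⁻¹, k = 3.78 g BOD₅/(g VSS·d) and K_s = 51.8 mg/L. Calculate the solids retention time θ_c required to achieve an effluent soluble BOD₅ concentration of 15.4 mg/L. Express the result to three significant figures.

At the target effluent, Y k S/(K_s+S) = 0.710×3.78×15.4/67.20 = 0.6150 d⁻¹.
θ_c = 1/(μ − k_d) = 1/(0.6150 − 0.0878) = 1/0.5272 = 1.897 d.

θ_c ≈ 1.90 d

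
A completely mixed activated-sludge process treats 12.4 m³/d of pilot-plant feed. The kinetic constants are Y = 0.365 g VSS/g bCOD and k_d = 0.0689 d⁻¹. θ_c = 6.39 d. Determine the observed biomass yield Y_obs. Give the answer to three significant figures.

Correct the yield for decay: Y_obs = Y/(1 + k_d θ_c) = 0.365 / (1 + 0.0689 × 6.39) = 0.365 / 1.440 = 0.2534.

Y_obs ≈ 0.253 g VSS/g bCOD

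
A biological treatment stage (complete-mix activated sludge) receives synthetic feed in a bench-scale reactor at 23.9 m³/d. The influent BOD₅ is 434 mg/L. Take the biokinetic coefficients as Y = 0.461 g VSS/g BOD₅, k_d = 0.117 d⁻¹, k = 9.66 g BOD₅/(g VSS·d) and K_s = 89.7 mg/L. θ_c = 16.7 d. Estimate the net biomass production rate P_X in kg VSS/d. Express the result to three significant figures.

For a completely mixed reactor with recycle the Lawrence–McCarty relation gives S = K_s·(1 + k_d·θ_c) / [θ_c·(Y·k − k_d) − 1] = 89.7 × (1 + 0.117 × 16.7) / [16.7 × (0.461 × 9.66 − 0.117) − 1] = 265.0 / 71.42 = 3.710 mg/L.
Observed yield with endogenous decay: Y_obs = Y / (1 + k_d·θ_c) = 0.461 / (1 + 0.117 × 16.7) = 0.461 / 2.954 = 0.1561 g VSS/g BOD₅.
Substrate removed = Q·(S₀ − S) = 23.9 m³/d × (434 − 3.71) g/m³ = 1.03×10^4 g/d = 10.28 kg/d.
Net biomass production P_X = Y_obs × Q·(S₀ − S) = 0.1561 × 10.28 = 1.605 kg VSS/d.

P_X ≈ 1.60 kg VSS/d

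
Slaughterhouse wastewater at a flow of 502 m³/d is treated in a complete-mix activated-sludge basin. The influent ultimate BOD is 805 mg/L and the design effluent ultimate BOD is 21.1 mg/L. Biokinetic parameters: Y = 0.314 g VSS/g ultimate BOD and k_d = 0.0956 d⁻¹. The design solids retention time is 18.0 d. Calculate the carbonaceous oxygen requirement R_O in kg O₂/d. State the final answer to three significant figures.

Y_obs = Y / (1 + k_d θ_c) = 0.314 / (1 + 0.0956 × 18.0) = 0.314 / 2.721 = 0.1154.
ΔS = 805 − 21.1 = 783.9 mg/L, so the substrate removal rate is 502 × 783.9/1000 = 393.5 kg ultimate BOD/d.
Net sludge production P_X = 0.1154 × 393.5 = 45.41 kg VSS/d.
R_O = Q·(S₀ − S) − 1.42·P_X = 393.5 − 1.42 × 45.41 = 329.0 kg O₂/d.

R_O ≈ 329 kg O₂/d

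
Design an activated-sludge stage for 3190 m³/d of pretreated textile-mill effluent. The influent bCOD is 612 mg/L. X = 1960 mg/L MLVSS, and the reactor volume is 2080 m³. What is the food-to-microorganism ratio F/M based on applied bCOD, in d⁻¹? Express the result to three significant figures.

F/M ≈ 0.479 d⁻¹

Food-to-microorganism ratio F/M = Q S₀ / (V X) = 3190 × 612 / (2080 × 1960) = 0.4789 d⁻¹.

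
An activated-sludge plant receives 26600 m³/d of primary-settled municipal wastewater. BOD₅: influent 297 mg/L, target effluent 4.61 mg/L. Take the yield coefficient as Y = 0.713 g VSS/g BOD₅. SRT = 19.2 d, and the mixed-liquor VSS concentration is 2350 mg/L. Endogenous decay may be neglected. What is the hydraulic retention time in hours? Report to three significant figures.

τ ≈ 40.9 h

Biomass mass balance (decay neglected): V·X = Y·Q·(S₀ − S)·θ_c, so V = 0.713 × 26600 × (297 − 4.61) × 19.2 / 2350 = 45307 m³.
Hydraulic retention time τ = V/Q = 45307 / 26600 = 1.703 d = 40.88 h.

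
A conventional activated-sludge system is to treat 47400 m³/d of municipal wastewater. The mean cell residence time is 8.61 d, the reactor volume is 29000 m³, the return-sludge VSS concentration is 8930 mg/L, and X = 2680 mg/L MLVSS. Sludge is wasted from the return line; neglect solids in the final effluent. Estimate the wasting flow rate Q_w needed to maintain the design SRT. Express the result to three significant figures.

Q_w = (V·X)/(θ_c X_r) = 29000 × 2680 / (8.61 × 8930) = 1011 m³/d.

Q_w ≈ 1010 m³/d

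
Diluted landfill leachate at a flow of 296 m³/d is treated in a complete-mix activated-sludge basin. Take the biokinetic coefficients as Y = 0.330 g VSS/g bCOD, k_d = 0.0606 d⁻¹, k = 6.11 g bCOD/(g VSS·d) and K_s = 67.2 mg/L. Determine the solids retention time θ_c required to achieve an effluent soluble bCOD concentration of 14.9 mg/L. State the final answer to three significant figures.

θ_c ≈ 3.28 d

At the target effluent, Y k S/(K_s+S) = 0.330×6.11×14.9/82.10 = 0.3659 d⁻¹.
θ_c = 1/(μ − k_d) = 1/(0.3659 − 0.0606) = 1/0.3053 = 3.275 d.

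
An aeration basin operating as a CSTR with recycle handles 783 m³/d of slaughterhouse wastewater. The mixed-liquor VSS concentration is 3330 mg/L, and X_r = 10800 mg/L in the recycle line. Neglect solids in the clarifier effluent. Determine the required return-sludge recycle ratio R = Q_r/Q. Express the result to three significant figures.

R ≈ 0.446

Solids balance on the clarifier gives (1+R)X = R·X_r, so R = X/(X_r − X) = 3330 / (10800 − 3330) = 0.4458.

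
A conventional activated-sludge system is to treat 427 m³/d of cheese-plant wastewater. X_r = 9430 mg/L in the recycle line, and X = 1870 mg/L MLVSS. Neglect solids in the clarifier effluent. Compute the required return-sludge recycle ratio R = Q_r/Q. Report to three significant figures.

R ≈ 0.247

R = Q_r/Q = X/(X_r − X) = 1870 / (9430 − 1870) = 0.2474.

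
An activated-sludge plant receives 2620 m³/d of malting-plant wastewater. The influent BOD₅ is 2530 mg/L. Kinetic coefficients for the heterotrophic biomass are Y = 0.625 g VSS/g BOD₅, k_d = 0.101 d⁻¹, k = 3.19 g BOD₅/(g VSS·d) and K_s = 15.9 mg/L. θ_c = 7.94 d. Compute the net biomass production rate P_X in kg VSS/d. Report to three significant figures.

P_X ≈ 2300 kg VSS/d

For a completely mixed reactor with recycle the Lawrence–McCarty relation gives S = K_s·(1 + k_d·θ_c) / [θ_c·(Y·k − k_d) − 1] = 15.9 × (1 + 0.101 × 7.94) / [7.94 × (0.625 × 3.19 − 0.101) − 1] = 28.65 / 14.03 = 2.042 mg/L.
Observed yield with endogenous decay: Y_obs = Y / (1 + k_d·θ_c) = 0.625 / (1 + 0.101 × 7.94) = 0.625 / 1.802 = 0.3468 g VSS/g BOD₅.
Q·(S₀ − S) = 2620 × (2530 − 2.04) × 10⁻³ = 6623 kg/d removed.
Biomass produced: P_X = Y_obs·Q·ΔS = 0.3468 × 6623 ≈ 2297 kg VSS/d.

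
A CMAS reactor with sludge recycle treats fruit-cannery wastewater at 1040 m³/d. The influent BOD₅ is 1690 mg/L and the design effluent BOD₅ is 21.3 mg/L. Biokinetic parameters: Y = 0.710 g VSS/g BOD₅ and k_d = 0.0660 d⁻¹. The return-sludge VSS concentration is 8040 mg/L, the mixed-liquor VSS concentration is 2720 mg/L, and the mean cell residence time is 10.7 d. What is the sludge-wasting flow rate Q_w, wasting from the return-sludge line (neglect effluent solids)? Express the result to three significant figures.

Q_w ≈ 89.8 m³/d

Rearranging the biomass balance for a CMAS with decay, V = Y·Q·ΔS·θ_c / [X·(1+k_d θ_c)] = 0.710 × 1040 × (1690 − 21.3) × 10.7 / [2720 × (1 + 0.0660 × 10.7)] = 1.32×10^7 / 4641 = 2841 m³.
Wasting from the return line (neglecting effluent solids): Q_w = V·X / (θ_c·X_r) = 2841 × 2720 / (10.7 × 8040) = 89.82 m³/d.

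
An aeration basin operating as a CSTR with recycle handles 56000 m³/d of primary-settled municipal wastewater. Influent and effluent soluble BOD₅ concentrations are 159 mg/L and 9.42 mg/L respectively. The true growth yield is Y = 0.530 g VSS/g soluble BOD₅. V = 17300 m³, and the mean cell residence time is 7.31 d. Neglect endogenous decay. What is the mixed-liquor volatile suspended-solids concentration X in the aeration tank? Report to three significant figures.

Without decay, X = Y Q (S₀−S) θ_c / V = 0.530 × 56000 × (159 − 9.42) × 7.31 / 17300 = 1876 mg/L.

X ≈ 1880 mg/L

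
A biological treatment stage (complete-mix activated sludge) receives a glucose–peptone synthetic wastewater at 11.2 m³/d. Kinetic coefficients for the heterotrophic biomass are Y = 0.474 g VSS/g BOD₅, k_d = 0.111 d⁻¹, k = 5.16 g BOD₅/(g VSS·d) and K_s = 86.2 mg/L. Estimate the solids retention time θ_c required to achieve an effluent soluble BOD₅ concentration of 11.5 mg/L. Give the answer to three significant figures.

θ_c ≈ 5.65 d

From 1/θ_c = Y·k·S/(K_s + S) − k_d: Y·k·S/(K_s+S) = 0.474 × 5.16 × 11.5 / (86.2 + 11.5) = 0.2879 d⁻¹.
θ_c = 1/(μ − k_d) = 1/(0.2879 − 0.111) = 1/0.1769 = 5.653 d.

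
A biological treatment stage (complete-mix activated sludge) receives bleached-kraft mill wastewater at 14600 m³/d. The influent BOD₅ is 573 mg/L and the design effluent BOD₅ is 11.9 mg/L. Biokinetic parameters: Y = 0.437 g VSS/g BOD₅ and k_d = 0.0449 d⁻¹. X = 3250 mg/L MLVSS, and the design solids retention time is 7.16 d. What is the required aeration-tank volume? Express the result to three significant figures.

Steady-state biomass mass balance: V·X·(1 + k_d·θ_c) = Y·Q·(S₀ − S)·θ_c, so V = 0.437 × 14600 × (573 − 11.9) × 7.16 / [3250 × (1 + 0.0449 × 7.16)] = 2.56×10^7 / 4295 = 5968 m³.

V ≈ 5970 m³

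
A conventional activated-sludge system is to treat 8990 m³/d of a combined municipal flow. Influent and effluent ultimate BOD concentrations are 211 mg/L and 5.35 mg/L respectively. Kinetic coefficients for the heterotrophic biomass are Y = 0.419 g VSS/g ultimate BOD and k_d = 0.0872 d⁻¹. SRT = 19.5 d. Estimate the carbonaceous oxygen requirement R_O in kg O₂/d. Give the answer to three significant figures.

R_O ≈ 1440 kg O₂/d

The observed yield is Y_obs = Y/(1 + k_d·θ_c) = 0.419 / (1 + 0.0872 × 19.5) = 0.419 / 2.700 = 0.1552 g VSS per g ultimate BOD removed.
Substrate removed = Q·(S₀ − S) = 8990 m³/d × (211 − 5.35) g/m³ = 1.85×10^6 g/d = 1849 kg/d.
P_X = Y_obs·Q·(S₀ − S) = 0.1552 × 1849 = 286.9 kg VSS/d.
R_O = Q·ΔS − 1.42 P_X = 1849 − 407.3 = 1441 kg O₂/d.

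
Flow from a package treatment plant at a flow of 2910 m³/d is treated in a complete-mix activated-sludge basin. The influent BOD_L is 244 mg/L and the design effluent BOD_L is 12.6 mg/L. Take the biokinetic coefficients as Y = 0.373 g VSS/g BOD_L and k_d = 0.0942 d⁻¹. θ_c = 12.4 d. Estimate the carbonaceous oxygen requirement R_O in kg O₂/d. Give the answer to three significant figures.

The observed yield is Y_obs = Y/(1 + k_d·θ_c) = 0.373 / (1 + 0.0942 × 12.4) = 0.373 / 2.168 = 0.1720 g VSS per g BOD_L removed.
Mass of BOD_L removed per day: Q(S₀ − S) = 2910 × 231.4 g/m³ = 673.4 kg/d.
Net sludge production P_X = 0.1720 × 673.4 = 115.8 kg VSS/d.
R_O = Q·ΔS − 1.42 P_X = 673.4 − 164.5 = 508.9 kg O₂/d.

R_O ≈ 509 kg O₂/d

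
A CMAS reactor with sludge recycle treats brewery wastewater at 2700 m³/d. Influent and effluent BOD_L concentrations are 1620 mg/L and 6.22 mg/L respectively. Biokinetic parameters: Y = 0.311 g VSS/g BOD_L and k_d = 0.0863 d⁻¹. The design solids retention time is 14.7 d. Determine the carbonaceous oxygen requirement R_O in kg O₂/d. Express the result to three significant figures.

The observed yield is Y_obs = Y/(1 + k_d·θ_c) = 0.311 / (1 + 0.0863 × 14.7) = 0.311 / 2.269 = 0.1371 g VSS per g BOD_L removed.
Q·(S₀ − S) = 2700 × (1620 − 6.22) × 10⁻³ = 4357 kg/d removed.
P_X = Y_obs·Q·(S₀ − S) = 0.1371 × 4357 = 597.3 kg VSS/d.
R_O = Q·ΔS − 1.42 P_X = 4357 − 848.2 = 3509 kg O₂/d.

R_O ≈ 3510 kg O₂/d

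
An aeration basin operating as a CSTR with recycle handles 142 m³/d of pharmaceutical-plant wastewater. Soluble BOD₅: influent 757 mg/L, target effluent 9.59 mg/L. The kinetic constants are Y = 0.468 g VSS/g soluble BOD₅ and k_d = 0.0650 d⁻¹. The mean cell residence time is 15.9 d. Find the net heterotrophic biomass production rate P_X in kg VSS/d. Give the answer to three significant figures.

P_X ≈ 24.4 kg VSS/d

Observed yield with endogenous decay: Y_obs = Y / (1 + k_d·θ_c) = 0.468 / (1 + 0.0650 × 15.9) = 0.468 / 2.034 = 0.2301 g VSS/g soluble BOD₅.
Mass of soluble BOD₅ removed per day: Q(S₀ − S) = 142 × 747.4 g/m³ = 106.1 kg/d.
P_X = Y_obs · Q(S₀ − S) = 0.2301 × 106.1 = 24.43 kg VSS/d.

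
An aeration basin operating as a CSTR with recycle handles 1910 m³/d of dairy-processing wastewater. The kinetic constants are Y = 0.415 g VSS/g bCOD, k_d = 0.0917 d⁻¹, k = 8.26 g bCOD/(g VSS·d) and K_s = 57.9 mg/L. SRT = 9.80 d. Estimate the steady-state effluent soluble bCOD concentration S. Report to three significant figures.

Effluent substrate depends only on kinetics and SRT: S = K_s(1 + k_d θ_c) / [θ_c(Yk − k_d) − 1] = 57.9 × (1 + 0.0917 × 9.80) / [9.80 × (0.415 × 8.26 − 0.0917) − 1] = 109.9 / 31.69 = 3.468 mg/L.

S ≈ 3.47 mg/L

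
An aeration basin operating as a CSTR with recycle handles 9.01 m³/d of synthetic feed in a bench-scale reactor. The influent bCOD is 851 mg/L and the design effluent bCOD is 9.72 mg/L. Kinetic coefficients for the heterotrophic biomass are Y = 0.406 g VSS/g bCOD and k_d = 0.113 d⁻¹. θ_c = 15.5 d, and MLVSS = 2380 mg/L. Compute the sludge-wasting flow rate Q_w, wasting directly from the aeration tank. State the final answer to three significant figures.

Rearranging the biomass balance for a CMAS with decay, V = Y·Q·ΔS·θ_c / [X·(1+k_d θ_c)] = 0.406 × 9.01 × (851 − 9.72) × 15.5 / [2380 × (1 + 0.113 × 15.5)] = 4.77×10^4 / 6549 = 7.284 m³.
For wasting at MLVSS concentration, Q_w = V/θ_c = 7.284/15.5 = 0.4699 m³/d.

Q_w ≈ 0.470 m³/d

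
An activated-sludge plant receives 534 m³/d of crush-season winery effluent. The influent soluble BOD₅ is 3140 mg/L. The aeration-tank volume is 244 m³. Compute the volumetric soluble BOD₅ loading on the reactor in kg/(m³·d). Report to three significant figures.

L_v ≈ 6.87 kg soluble BOD₅/(m³·d)

Applied soluble BOD₅ load per unit volume = Q·S₀/V = (534 × 3140/1000)/244.0 = 6.872 kg soluble BOD₅·m⁻³·d⁻¹.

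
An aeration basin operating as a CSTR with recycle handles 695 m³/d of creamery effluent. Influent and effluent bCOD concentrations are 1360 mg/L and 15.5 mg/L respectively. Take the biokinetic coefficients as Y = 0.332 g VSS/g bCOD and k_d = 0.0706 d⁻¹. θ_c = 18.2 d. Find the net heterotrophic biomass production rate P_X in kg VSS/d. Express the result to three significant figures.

Correct the yield for decay: Y_obs = Y/(1 + k_d θ_c) = 0.332 / (1 + 0.0706 × 18.2) = 0.332 / 2.285 = 0.1453.
ΔS = 1360 − 15.5 = 1344 mg/L, so the substrate removal rate is 695 × 1344/1000 = 934.4 kg bCOD/d.
P_X = Y_obs · Q(S₀ − S) = 0.1453 × 934.4 = 135.8 kg VSS/d.

P_X ≈ 136 kg VSS/d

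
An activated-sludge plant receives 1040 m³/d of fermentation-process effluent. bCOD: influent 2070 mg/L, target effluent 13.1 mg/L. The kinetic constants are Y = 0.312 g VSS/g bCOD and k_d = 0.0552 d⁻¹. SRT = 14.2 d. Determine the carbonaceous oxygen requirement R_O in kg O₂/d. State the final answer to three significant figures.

Correct the yield for decay: Y_obs = Y/(1 + k_d θ_c) = 0.312 / (1 + 0.0552 × 14.2) = 0.312 / 1.784 = 0.1749.
Substrate removed = Q·(S₀ − S) = 1040 m³/d × (2070 − 13.1) g/m³ = 2.14×10^6 g/d = 2139 kg/d.
P_X = Y_obs·Q·(S₀ − S) = 0.1749 × 2139 = 374.1 kg VSS/d.
R_O = Q·ΔS − 1.42 P_X = 2139 − 531.3 = 1608 kg O₂/d.

R_O ≈ 1610 kg O₂/d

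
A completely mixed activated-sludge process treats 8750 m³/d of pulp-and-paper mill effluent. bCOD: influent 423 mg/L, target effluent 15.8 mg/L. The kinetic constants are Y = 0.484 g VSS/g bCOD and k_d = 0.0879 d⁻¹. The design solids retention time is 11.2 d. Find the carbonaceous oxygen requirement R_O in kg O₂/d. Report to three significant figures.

Observed yield with endogenous decay: Y_obs = Y / (1 + k_d·θ_c) = 0.484 / (1 + 0.0879 × 11.2) = 0.484 / 1.984 = 0.2439 g VSS/g bCOD.
Q·(S₀ − S) = 8750 × (423 − 15.8) × 10⁻³ = 3563 kg/d removed.
Net sludge production P_X = 0.2439 × 3563 = 869.0 kg VSS/d.
Carbonaceous O₂ demand = substrate oxidised − cell-mass equivalent = 3563 − 1.42 × 869.0 = 2329 kg O₂/d.

R_O ≈ 2330 kg O₂/d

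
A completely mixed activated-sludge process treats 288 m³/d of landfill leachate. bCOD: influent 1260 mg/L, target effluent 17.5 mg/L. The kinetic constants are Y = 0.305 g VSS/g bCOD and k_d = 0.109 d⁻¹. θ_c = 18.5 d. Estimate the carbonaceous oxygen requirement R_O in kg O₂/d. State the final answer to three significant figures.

The observed yield is Y_obs = Y/(1 + k_d·θ_c) = 0.305 / (1 + 0.109 × 18.5) = 0.305 / 3.017 = 0.1011 g VSS per g bCOD removed.
ΔS = 1260 − 17.5 = 1242 mg/L, so the substrate removal rate is 288 × 1242/1000 = 357.8 kg bCOD/d.
Net sludge production P_X = 0.1011 × 357.8 = 36.18 kg VSS/d.
R_O = Q·(S₀ − S) − 1.42·P_X = 357.8 − 1.42 × 36.18 = 306.5 kg O₂/d.

R_O ≈ 306 kg O₂/d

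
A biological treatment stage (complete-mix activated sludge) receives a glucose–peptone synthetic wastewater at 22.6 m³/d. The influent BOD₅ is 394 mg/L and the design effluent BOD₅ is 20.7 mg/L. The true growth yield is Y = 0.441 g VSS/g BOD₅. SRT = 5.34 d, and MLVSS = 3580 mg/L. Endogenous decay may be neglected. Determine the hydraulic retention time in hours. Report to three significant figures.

With k_d = 0 the design equation reduces to V = Y Q (S₀−S) θ_c / X = 0.441 × 22.6 × (394 − 20.7) × 5.34 / 3580 = 5.550 m³.
HRT = V/Q = 5.550 m³ / 22.6 m³·d⁻¹ = 0.2456 d × 24 = 5.893 h.

τ ≈ 5.89 h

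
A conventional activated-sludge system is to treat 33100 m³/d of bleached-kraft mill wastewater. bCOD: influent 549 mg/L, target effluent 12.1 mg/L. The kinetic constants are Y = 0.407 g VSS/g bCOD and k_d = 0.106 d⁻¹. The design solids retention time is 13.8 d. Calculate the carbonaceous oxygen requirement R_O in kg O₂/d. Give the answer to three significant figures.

Y_obs = Y / (1 + k_d θ_c) = 0.407 / (1 + 0.106 × 13.8) = 0.407 / 2.463 = 0.1653.
ΔS = 549 − 12.1 = 536.9 mg/L, so the substrate removal rate is 33100 × 536.9/1000 = 17771 kg bCOD/d.
P_X = Y_obs·Q·(S₀ − S) = 0.1653 × 17771 = 2937 kg VSS/d.
Carbonaceous O₂ demand = substrate oxidised − cell-mass equivalent = 17771 − 1.42 × 2937 = 13601 kg O₂/d.

R_O ≈ 13600 kg O₂/d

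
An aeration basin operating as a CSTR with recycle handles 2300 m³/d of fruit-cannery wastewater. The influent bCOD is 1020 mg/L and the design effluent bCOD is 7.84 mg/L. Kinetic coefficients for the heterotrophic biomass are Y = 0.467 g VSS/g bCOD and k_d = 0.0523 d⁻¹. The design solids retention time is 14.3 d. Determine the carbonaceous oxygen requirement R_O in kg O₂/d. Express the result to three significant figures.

Y_obs = Y / (1 + k_d θ_c) = 0.467 / (1 + 0.0523 × 14.3) = 0.467 / 1.748 = 0.2672.
Mass of bCOD removed per day: Q(S₀ − S) = 2300 × 1012 g/m³ = 2328 kg/d.
Net sludge production P_X = 0.2672 × 2328 = 622.0 kg VSS/d.
R_O = Q·(S₀ − S) − 1.42·P_X = 2328 − 1.42 × 622.0 = 1445 kg O₂/d.

R_O ≈ 1440 kg O₂/d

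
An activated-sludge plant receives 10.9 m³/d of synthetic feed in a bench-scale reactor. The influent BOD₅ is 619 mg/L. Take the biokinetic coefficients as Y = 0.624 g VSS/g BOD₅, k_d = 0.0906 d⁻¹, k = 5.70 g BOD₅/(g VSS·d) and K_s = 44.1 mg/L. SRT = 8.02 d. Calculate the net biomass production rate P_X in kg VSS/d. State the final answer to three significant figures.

P_X ≈ 2.43 kg VSS/d

For a completely mixed reactor with recycle the Lawrence–McCarty relation gives S = K_s·(1 + k_d·θ_c) / [θ_c·(Y·k − k_d) − 1] = 44.1 × (1 + 0.0906 × 8.02) / [8.02 × (0.624 × 5.70 − 0.0906) − 1] = 76.14 / 26.80 = 2.841 mg/L.
Observed yield with endogenous decay: Y_obs = Y / (1 + k_d·θ_c) = 0.624 / (1 + 0.0906 × 8.02) = 0.624 / 1.727 = 0.3614 g VSS/g BOD₅.
Substrate removed = Q·(S₀ − S) = 10.9 m³/d × (619 − 2.84) g/m³ = 6.72×10^3 g/d = 6.716 kg/d.
Net biomass production P_X = Y_obs × Q·(S₀ − S) = 0.3614 × 6.716 = 2.427 kg VSS/d.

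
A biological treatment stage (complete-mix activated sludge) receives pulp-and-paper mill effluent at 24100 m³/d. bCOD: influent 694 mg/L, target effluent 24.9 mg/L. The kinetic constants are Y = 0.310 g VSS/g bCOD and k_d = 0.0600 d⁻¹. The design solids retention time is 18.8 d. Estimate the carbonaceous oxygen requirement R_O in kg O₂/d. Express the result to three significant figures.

R_O ≈ 12800 kg O₂/d

The observed yield is Y_obs = Y/(1 + k_d·θ_c) = 0.310 / (1 + 0.0600 × 18.8) = 0.310 / 2.128 = 0.1457 g VSS per g bCOD removed.
Substrate removed = Q·(S₀ − S) = 24100 m³/d × (694 − 24.9) g/m³ = 1.61×10^7 g/d = 16125 kg/d.
Net sludge production P_X = 0.1457 × 16125 = 2349 kg VSS/d.
Carbonaceous O₂ demand = substrate oxidised − cell-mass equivalent = 16125 − 1.42 × 2349 = 12790 kg O₂/d.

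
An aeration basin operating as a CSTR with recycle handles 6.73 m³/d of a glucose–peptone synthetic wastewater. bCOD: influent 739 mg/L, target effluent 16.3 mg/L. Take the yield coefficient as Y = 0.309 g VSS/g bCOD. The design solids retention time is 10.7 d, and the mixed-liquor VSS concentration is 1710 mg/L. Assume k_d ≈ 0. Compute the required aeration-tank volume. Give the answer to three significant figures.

V·X = Y·Q·ΔS·θ_c gives V = 0.309 × 6.73 × (739 − 16.3) × 10.7 / 1710 = 9.404 m³.

V ≈ 9.40 m³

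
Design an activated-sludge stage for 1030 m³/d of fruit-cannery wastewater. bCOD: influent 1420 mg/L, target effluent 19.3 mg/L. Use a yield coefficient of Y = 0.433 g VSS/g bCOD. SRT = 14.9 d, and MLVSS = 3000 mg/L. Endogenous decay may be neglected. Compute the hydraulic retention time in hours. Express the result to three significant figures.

τ ≈ 72.3 h

With k_d = 0 the design equation reduces to V = Y Q (S₀−S) θ_c / X = 0.433 × 1030 × (1420 − 19.3) × 14.9 / 3000 = 3103 m³.
τ = V/Q = 3103/1030 = 3.012 d, or 72.30 h.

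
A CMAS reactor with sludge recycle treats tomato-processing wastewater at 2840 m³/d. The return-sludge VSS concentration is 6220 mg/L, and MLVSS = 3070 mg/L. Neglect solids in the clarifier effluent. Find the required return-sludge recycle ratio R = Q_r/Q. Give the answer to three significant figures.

R ≈ 0.975

R = Q_r/Q = X/(X_r − X) = 3070 / (6220 − 3070) = 0.9746.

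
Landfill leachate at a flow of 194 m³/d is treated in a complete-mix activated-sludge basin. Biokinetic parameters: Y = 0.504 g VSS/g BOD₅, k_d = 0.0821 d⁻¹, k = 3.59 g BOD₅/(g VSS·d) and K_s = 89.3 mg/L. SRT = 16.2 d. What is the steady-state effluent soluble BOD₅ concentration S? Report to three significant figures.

For a completely mixed reactor with recycle the Lawrence–McCarty relation gives S = K_s·(1 + k_d·θ_c) / [θ_c·(Y·k − k_d) − 1] = 89.3 × (1 + 0.0821 × 16.2) / [16.2 × (0.504 × 3.59 − 0.0821) − 1] = 208.1 / 26.98 = 7.712 mg/L.

S ≈ 7.71 mg/L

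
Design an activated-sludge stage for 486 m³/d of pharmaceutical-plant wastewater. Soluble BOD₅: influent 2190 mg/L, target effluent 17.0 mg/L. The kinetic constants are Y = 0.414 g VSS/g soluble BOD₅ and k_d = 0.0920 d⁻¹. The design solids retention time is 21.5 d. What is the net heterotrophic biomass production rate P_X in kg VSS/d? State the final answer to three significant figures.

Observed yield with endogenous decay: Y_obs = Y / (1 + k_d·θ_c) = 0.414 / (1 + 0.0920 × 21.5) = 0.414 / 2.978 = 0.1390 g VSS/g soluble BOD₅.
Mass of soluble BOD₅ removed per day: Q(S₀ − S) = 486 × 2173 g/m³ = 1056 kg/d.
Biomass produced: P_X = Y_obs·Q·ΔS = 0.1390 × 1056 ≈ 146.8 kg VSS/d.

P_X ≈ 147 kg VSS/d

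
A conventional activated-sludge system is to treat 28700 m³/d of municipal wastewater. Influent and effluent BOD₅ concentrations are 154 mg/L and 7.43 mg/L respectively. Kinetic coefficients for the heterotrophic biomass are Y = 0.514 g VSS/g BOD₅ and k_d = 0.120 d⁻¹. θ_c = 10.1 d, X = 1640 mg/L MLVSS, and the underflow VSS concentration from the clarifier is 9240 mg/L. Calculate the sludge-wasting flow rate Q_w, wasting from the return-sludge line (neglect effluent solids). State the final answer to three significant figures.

From the SRT design equation V = Y Q (S₀−S) θ_c / [X (1 + k_d θ_c)] = 0.514 × 28700 × (154 − 7.43) × 10.1 / [1640 × (1 + 0.120 × 10.1)] = 2.18×10^7 / 3628 = 6020 m³.
θ_c = V·X/(Q_w·X_r) when wasting from the recycle, so Q_w = V·X/(θ_c·X_r) = 6020 × 1640 / (10.1 × 9240) = 105.8 m³/d.

Q_w ≈ 106 m³/d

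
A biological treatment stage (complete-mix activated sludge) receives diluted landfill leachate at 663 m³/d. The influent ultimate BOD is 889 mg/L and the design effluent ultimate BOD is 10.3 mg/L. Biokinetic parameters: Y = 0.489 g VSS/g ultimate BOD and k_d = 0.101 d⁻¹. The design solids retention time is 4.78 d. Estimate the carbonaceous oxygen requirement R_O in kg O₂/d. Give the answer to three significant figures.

R_O ≈ 310 kg O₂/d

Y_obs = Y / (1 + k_d θ_c) = 0.489 / (1 + 0.101 × 4.78) = 0.489 / 1.483 = 0.3298.
ΔS = 889 − 10.3 = 878.7 mg/L, so the substrate removal rate is 663 × 878.7/1000 = 582.6 kg ultimate BOD/d.
Net sludge production P_X = 0.3298 × 582.6 = 192.1 kg VSS/d.
Carbonaceous O₂ demand = substrate oxidised − cell-mass equivalent = 582.6 − 1.42 × 192.1 = 309.8 kg O₂/d.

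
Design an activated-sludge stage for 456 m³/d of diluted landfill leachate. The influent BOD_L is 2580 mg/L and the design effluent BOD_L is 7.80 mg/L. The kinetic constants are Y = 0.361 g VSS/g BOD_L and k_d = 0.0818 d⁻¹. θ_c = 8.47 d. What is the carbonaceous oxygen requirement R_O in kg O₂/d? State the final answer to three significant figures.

R_O ≈ 818 kg O₂/d

Correct the yield for decay: Y_obs = Y/(1 + k_d θ_c) = 0.361 / (1 + 0.0818 × 8.47) = 0.361 / 1.693 = 0.2133.
ΔS = 2580 − 7.80 = 2572 mg/L, so the substrate removal rate is 456 × 2572/1000 = 1173 kg BOD_L/d.
Net sludge production P_X = 0.2133 × 1173 = 250.1 kg VSS/d.
R_O = Q·(S₀ − S) − 1.42·P_X = 1173 − 1.42 × 250.1 = 817.7 kg O₂/d.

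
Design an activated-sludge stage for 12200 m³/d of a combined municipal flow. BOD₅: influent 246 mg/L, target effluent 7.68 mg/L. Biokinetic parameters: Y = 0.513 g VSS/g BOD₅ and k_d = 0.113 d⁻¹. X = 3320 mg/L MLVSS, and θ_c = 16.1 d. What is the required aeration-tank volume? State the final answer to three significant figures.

V ≈ 2570 m³

Steady-state biomass mass balance: V·X·(1 + k_d·θ_c) = Y·Q·(S₀ − S)·θ_c, so V = 0.513 × 12200 × (246 − 7.68) × 16.1 / [3320 × (1 + 0.113 × 16.1)] = 2.4×10^7 / 9360 = 2566 m³.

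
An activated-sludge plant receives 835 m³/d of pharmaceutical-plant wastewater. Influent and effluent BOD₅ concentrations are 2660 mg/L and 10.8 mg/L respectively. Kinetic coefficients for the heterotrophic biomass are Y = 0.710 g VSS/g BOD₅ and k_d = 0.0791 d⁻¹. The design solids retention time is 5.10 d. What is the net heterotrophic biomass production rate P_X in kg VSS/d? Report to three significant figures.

P_X ≈ 1120 kg VSS/d

Correct the yield for decay: Y_obs = Y/(1 + k_d θ_c) = 0.710 / (1 + 0.0791 × 5.10) = 0.710 / 1.403 = 0.5059.
Mass of BOD₅ removed per day: Q(S₀ − S) = 835 × 2649 g/m³ = 2212 kg/d.
Biomass produced: P_X = Y_obs·Q·ΔS = 0.5059 × 2212 ≈ 1119 kg VSS/d.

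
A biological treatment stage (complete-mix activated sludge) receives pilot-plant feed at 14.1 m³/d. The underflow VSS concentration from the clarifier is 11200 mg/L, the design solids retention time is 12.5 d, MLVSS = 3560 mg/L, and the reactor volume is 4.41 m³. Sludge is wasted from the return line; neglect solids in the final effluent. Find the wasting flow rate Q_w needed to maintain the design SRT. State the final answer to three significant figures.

Wasting from the return line (neglecting effluent solids): Q_w = V·X / (θ_c·X_r) = 4.410 × 3560 / (12.5 × 11200) = 0.1121 m³/d.

Q_w ≈ 0.112 m³/d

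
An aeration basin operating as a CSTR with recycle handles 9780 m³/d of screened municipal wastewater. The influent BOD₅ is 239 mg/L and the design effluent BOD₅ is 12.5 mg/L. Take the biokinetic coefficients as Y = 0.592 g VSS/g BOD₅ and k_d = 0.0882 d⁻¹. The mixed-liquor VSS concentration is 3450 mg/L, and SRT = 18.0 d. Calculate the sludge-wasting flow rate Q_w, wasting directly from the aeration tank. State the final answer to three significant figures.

Rearranging the biomass balance for a CMAS with decay, V = Y·Q·ΔS·θ_c / [X·(1+k_d θ_c)] = 0.592 × 9780 × (239 − 12.5) × 18.0 / [3450 × (1 + 0.0882 × 18.0)] = 2.36×10^7 / 8927 = 2644 m³.
For wasting at MLVSS concentration, Q_w = V/θ_c = 2644/18.0 = 146.9 m³/d.

Q_w ≈ 147 m³/d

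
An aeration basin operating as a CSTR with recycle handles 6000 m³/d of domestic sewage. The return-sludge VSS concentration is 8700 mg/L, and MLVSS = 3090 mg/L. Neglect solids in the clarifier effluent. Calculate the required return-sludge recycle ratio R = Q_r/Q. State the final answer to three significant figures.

Solids balance on the clarifier gives (1+R)X = R·X_r, so R = X/(X_r − X) = 3090 / (8700 − 3090) = 0.5508.

R ≈ 0.551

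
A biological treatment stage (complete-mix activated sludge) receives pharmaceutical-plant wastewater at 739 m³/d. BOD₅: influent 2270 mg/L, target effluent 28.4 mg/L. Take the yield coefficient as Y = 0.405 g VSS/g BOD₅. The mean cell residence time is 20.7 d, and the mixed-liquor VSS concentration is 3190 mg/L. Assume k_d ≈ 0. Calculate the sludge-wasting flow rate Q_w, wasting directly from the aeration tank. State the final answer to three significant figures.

Biomass mass balance (decay neglected): V·X = Y·Q·(S₀ − S)·θ_c, so V = 0.405 × 739 × (2270 − 28.4) × 20.7 / 3190 = 4353 m³.
For wasting at MLVSS concentration, Q_w = V/θ_c = 4353/20.7 = 210.3 m³/d.

Q_w ≈ 210 m³/d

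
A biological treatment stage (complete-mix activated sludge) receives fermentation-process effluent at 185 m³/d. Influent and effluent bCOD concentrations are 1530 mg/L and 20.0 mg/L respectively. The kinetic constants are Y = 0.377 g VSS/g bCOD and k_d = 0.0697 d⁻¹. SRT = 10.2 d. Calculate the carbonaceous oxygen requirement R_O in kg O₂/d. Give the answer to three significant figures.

R_O ≈ 192 kg O₂/d

Correct the yield for decay: Y_obs = Y/(1 + k_d θ_c) = 0.377 / (1 + 0.0697 × 10.2) = 0.377 / 1.711 = 0.2203.
Mass of bCOD removed per day: Q(S₀ − S) = 185 × 1510 g/m³ = 279.4 kg/d.
Net sludge production P_X = 0.2203 × 279.4 = 61.55 kg VSS/d.
Carbonaceous O₂ demand = substrate oxidised − cell-mass equivalent = 279.4 − 1.42 × 61.55 = 191.9 kg O₂/d.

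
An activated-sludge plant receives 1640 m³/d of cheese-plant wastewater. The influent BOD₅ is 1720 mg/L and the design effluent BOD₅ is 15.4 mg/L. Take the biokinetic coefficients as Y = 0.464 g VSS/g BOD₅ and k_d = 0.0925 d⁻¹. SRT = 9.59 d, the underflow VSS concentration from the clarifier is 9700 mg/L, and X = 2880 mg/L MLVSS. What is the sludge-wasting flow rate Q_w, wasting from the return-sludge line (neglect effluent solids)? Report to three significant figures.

Rearranging the biomass balance for a CMAS with decay, V = Y·Q·ΔS·θ_c / [X·(1+k_d θ_c)] = 0.464 × 1640 × (1720 − 15.4) × 9.59 / [2880 × (1 + 0.0925 × 9.59)] = 1.24×10^7 / 5435 = 2289 m³.
Q_w = (V·X)/(θ_c X_r) = 2289 × 2880 / (9.59 × 9700) = 70.86 m³/d.

Q_w ≈ 70.9 m³/d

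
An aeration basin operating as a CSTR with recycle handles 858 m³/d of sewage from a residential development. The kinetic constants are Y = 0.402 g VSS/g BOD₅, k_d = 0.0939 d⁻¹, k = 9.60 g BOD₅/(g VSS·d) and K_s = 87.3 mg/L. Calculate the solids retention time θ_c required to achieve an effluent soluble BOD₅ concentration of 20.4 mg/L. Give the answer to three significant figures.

At the target effluent, Y k S/(K_s+S) = 0.402×9.60×20.4/107.7 = 0.7310 d⁻¹.
1/θ_c = 0.7310 − 0.0939 = 0.6371 d⁻¹, so θ_c = 1.570 d.

θ_c ≈ 1.57 d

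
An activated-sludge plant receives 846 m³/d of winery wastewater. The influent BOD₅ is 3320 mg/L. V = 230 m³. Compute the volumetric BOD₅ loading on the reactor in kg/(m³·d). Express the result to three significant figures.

Applied BOD₅ load per unit volume = Q·S₀/V = (846 × 3320/1000)/230.0 = 12.21 kg BOD₅·m⁻³·d⁻¹.

L_v ≈ 12.2 kg BOD₅/(m³·d)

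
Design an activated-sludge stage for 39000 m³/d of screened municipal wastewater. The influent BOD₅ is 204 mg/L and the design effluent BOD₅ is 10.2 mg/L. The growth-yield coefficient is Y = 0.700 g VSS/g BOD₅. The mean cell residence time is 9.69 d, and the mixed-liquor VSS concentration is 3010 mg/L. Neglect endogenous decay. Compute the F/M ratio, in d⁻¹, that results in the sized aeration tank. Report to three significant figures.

F/M ≈ 0.155 d⁻¹

With k_d = 0 the design equation reduces to V = Y Q (S₀−S) θ_c / X = 0.700 × 39000 × (204 − 10.2) × 9.69 / 3010 = 17032 m³.
F/M = Q·S₀ / (V·X) = 39000 × 204 / (17032 × 3010) = 0.1552 g BOD₅·(g VSS·d)⁻¹.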